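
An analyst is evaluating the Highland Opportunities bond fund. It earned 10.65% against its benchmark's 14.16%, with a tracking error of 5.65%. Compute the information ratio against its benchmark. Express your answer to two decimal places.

-0.62

IR = (Rp − Rb) / TE = (10.65% − 14.16%) / 5.65% = -3.51% / 5.65% = -0.6212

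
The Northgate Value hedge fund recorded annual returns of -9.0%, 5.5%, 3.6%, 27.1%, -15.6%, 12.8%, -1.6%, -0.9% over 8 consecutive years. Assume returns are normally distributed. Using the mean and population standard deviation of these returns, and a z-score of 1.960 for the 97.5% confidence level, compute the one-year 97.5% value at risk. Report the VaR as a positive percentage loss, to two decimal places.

μ = (-9 + 5.5 + 3.6 + 27.1 − 15.6 + 12.8 − 1.6 − 0.9) / 8 = 21.90 / 8 = 2.7375%
Σ(r − μ)² = (-9 − 2.7375)² + (5.5 − 2.7375)² + (3.6 − 2.7375)² + … = 1209.2388
population σ = √(1209.2388 / 8) = √151.1549 = 12.2945%
VaR = −(μ − z·σ) = −(2.7375 − 1.960 × 12.2945) = −(-21.3597) = 21.3597%

21.36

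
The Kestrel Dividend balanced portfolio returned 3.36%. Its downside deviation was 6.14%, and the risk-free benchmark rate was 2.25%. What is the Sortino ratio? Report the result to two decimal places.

0.18

Sortino = (Rp − Rf) / σd = (3.36% − 2.25%) / 6.14% = 1.11% / 6.14% = 0.1808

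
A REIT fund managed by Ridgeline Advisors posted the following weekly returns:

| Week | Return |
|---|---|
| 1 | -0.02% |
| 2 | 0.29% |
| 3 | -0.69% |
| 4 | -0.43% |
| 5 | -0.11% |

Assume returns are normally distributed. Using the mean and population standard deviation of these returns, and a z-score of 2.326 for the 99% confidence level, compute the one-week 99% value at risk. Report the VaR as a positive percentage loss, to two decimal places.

0.98

μ = (-0.02 + 0.29 − 0.69 − 0.43 − 0.11) / 5 = -0.960 / 5 = -0.1920%
Population σ = √[Σ(r − μ)² / 5] = √[0.5733 / 5] = √0.1147 = 0.3387%
VaR = −(μ − z·σ) = −(-0.1920 − 2.326 × 0.3387) = −(-0.9798) = 0.9798%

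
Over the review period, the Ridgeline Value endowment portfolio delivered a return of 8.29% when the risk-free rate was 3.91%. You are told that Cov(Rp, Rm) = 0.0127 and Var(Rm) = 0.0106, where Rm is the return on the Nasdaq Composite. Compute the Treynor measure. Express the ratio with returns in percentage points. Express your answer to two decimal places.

3.66

β = Cov / Var = 0.0127 / 0.0106 = 1.1981
Treynor = (Rp − Rf) / β = (8.29% − 3.91%) / 1.1981 = 4.38 / 1.1981 = 3.6558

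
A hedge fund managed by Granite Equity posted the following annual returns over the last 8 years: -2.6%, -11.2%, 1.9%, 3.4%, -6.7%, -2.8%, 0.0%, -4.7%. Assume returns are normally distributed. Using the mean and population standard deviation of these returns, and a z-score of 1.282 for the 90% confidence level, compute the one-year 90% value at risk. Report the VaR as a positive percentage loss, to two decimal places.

μ = (-2.6 − 11.2 + 1.9 + 3.4 − 6.7 − 2.8 + 0 − 4.7) / 8 = -22.70 / 8 = -2.8375%
Population σ = √[Σ(r − μ)² / 8] = √[157.7788 / 8] = √19.7224 = 4.4410%
VaR = −(μ − z·σ) = −(-2.8375 − 1.282 × 4.4410) = −(-8.5309) = 8.5309%

8.53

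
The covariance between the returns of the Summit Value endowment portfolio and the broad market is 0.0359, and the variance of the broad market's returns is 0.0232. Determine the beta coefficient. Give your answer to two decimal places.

1.55

β = Cov(Rp, Rm) / Var(Rm) = 0.0359 / 0.0232 = 1.5474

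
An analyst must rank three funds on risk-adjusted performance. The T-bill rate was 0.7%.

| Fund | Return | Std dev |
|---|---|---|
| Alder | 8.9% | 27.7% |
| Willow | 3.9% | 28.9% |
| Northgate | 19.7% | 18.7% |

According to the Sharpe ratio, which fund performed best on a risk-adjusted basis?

Alder: Sharpe ratio = (8.9% − 0.7%) / 27.7% = 0.296
Willow: Sharpe ratio = (3.9% − 0.7%) / 28.9% = 0.111
Northgate: Sharpe ratio = (19.7% − 0.7%) / 18.7% = 1.016
Highest: Northgate (1.016).

Northgate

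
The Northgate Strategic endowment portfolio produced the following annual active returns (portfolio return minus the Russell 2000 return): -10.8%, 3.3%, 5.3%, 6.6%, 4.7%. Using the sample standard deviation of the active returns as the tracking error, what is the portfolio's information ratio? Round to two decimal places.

0.25

μ = (-10.8 + 3.3 + 5.3 + 6.6 + 4.7) / 5 = 1.8200%
Σ(r − μ)² = (-10.8 − 1.8200)² + (3.3 − 1.8200)² + … = 204.7080
σ = √[204.7080 / 4] = 7.1538%
IR = μ / tracking error = 1.8200 / 7.1538 = 0.2544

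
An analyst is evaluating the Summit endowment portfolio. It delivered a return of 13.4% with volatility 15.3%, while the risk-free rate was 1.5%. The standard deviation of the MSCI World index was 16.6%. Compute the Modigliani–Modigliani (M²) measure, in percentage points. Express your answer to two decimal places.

Sharpe = (Rp − Rf) / σp = (13.4% − 1.5%) / 15.3% = 0.7778
M² = Rf + Sharpe × σm = 1.5% + 0.7778 × 16.6% = 14.4115%

14.41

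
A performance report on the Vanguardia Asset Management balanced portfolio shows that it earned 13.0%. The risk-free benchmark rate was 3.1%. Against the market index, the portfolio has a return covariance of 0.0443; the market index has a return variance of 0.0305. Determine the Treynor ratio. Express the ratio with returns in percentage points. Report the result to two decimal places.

β = Cov / Var = 0.0443 / 0.0305 = 1.4525
Treynor = (Rp − Rf) / β = (13.0% − 3.1%) / 1.4525 = 9.90 / 1.4525 = 6.8158

6.82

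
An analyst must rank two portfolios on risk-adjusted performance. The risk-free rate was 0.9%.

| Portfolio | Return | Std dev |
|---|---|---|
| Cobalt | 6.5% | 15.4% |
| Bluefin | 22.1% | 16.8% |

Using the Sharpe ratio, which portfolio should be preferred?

Cobalt: Sharpe ratio = (6.5% − 0.9%) / 15.4% = 0.364
Bluefin: Sharpe ratio = (22.1% − 0.9%) / 16.8% = 1.262
Highest: Bluefin (1.262).

Bluefin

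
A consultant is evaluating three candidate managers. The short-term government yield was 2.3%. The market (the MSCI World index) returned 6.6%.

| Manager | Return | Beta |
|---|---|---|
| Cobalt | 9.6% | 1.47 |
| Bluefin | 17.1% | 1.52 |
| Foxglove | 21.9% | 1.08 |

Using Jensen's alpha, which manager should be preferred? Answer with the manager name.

Cobalt: α = 9.6% − [2.3% + 1.47 × (6.6% − 2.3%)] = 0.979
Bluefin: α = 17.1% − [2.3% + 1.52 × (6.6% − 2.3%)] = 8.264
Foxglove: α = 21.9% − [2.3% + 1.08 × (6.6% − 2.3%)] = 14.956
Highest: Foxglove (14.956).

Foxglove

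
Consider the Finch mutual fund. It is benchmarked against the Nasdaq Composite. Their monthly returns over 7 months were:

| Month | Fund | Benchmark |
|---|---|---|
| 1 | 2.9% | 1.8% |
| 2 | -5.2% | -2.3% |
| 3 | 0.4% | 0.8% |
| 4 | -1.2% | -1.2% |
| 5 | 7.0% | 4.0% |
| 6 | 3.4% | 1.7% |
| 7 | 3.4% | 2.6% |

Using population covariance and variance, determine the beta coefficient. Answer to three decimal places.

1.767

r̄p = 1.5286%,  r̄m = 1.0571%
Cov = Σ(rp − r̄p)(rm − r̄m) / 7 = 7.1784
Var(rm) = Σ(rm − r̄m)² / 7 = 4.0624
β = Cov / Var = 7.1784 / 4.0624 = 1.7670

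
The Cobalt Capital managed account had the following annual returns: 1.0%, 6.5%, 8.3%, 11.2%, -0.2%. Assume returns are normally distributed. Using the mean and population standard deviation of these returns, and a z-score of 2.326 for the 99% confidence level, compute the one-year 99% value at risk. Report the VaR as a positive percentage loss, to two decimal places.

4.72

r̄ = (1 + 6.5 + 8.3 + 11.2 − 0.2) / 5 = 5.3600%
Population σ = √[Σ(r − r̄)² / 5] = √[93.9720 / 5] = √18.7944 = 4.3353%
VaR = −(r̄ − z·σ) = −(5.3600 − 2.326 × 4.3353) = −(-4.7239) = 4.7239%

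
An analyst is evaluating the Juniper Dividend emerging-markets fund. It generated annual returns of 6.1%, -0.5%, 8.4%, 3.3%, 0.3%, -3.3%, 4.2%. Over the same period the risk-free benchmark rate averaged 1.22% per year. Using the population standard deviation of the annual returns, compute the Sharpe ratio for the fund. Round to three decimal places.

Mean return r̄ = 18.50 / 7 = 2.6429%
Σ(r − r̄)² = (6.1 − 2.6429)² + (-0.5 − 2.6429)² + … = 98.6371
population σ = √(98.6371 / 7) = √14.0910 = 3.7538%
Sharpe = (r̄ − rf) / σ = (2.6429 − 1.22) / 3.7538 = 1.4229 / 3.7538 = 0.3791

0.379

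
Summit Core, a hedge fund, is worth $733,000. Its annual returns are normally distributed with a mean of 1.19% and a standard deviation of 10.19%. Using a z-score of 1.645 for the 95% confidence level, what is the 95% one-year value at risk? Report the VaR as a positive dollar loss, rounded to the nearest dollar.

Return at the 95% tail: μ − z·σ = 1.19% − 1.645 × 10.19% = 1.19 − 16.76255 = -15.57255%
VaR = −(-15.57255%) × $733,000 = 15.57255% × $733,000 = $114,147

$114,147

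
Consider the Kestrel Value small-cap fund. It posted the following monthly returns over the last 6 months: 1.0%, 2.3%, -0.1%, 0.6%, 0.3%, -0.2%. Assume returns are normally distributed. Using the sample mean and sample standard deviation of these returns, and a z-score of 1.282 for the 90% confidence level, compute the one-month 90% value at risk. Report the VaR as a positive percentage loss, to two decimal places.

0.53

μ = (1 + 2.3 − 0.1 + 0.6 + 0.3 − 0.2) / 6 = 0.6500%
Σ(r − μ)² = (1 − 0.6500)² + (2.3 − 0.6500)² + (-0.1 − 0.6500)² + … = 4.2550
σ = √[4.2550 / 5] = 0.9225%
VaR = −(μ − z·σ) = −(0.6500 − 1.282 × 0.9225) = −(-0.5326) = 0.5326%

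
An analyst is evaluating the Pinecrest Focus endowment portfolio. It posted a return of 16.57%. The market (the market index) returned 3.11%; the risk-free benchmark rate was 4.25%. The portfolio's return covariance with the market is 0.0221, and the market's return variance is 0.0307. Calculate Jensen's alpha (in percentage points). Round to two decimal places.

β = Cov / Var = 0.0221 / 0.0307 = 0.7199
E[R] = Rf + β(Rm − Rf) = 4.25% + 0.7199 × (3.11% − 4.25%) = 3.4293%
α = Rp − E[R] = 16.57% − 3.4293% = 13.1407

13.14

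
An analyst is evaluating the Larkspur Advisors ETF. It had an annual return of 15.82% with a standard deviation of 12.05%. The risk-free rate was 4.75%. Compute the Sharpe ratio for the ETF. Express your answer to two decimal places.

0.92

Sharpe = (Rp − Rf) / σp = (15.82% − 4.75%) / 12.05% = 11.07% / 12.05% = 0.9187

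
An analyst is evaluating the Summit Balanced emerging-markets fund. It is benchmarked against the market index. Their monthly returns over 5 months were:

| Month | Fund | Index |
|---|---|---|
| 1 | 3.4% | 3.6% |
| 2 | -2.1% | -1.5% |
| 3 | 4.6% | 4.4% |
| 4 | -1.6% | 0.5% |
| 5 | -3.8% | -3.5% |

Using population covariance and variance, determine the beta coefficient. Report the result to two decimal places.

r̄p = 0.1000%,  r̄m = 0.7000%
Cov = Σ(rp − r̄p)(rm − r̄m) / 5 = 9.5560
Var(rm) = Σ(rm − r̄m)² / 5 = 8.9240
β = Cov / Var = 9.5560 / 8.9240 = 1.0708

1.07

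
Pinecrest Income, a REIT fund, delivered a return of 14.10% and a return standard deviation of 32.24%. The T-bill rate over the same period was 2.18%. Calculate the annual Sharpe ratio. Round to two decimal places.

0.37

Sharpe = (Rp − Rf) / σp = (14.10% − 2.18%) / 32.24% = 11.92% / 32.24% = 0.3697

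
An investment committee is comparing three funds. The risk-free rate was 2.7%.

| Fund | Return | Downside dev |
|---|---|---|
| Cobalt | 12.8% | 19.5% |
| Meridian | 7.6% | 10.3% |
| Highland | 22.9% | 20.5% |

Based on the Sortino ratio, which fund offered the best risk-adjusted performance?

Highland

Cobalt: Sortino ratio = (12.8% − 2.7%) / 19.5% = 0.518
Meridian: Sortino ratio = (7.6% − 2.7%) / 10.3% = 0.476
Highland: Sortino ratio = (22.9% − 2.7%) / 20.5% = 0.985
Highest: Highland (0.985).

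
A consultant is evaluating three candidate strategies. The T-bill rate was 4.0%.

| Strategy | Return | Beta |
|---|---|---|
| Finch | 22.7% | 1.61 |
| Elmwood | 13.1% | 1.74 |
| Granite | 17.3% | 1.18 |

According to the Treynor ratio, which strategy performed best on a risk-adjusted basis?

Finch

Finch: Treynor = (22.7% − 4.0%) / 1.61 = 11.615
Elmwood: Treynor = (13.1% − 4.0%) / 1.74 = 5.230
Granite: Treynor = (17.3% − 4.0%) / 1.18 = 11.271
Highest: Finch (11.615).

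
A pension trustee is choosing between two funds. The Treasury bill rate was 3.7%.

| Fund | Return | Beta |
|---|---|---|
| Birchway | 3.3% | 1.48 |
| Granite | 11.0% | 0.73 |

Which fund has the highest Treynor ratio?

Granite

Birchway: Treynor = (3.3% − 3.7%) / 1.48 = -0.270
Granite: Treynor = (11.0% − 3.7%) / 0.73 = 10.000
Highest: Granite (10.000).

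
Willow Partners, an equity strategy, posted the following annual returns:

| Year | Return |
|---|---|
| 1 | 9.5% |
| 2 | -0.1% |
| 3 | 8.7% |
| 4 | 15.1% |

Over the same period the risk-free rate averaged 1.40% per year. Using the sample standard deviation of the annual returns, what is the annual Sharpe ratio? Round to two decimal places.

1.10

μ = (9.5 − 0.1 + 8.7 + 15.1) / 4 = 33.20 / 4 = 8.3000%
Σ(r − μ)² = 118.4000; sample σ = √(118.4000/3) = 6.2823%
Sharpe = (μ − rf) / σ = (8.3000 − 1.4) / 6.2823 = 6.9000 / 6.2823 = 1.0983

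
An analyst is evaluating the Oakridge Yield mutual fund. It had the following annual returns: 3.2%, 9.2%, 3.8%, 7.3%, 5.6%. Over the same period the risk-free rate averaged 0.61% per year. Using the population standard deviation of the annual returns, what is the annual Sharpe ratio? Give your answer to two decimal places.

r̄ = (3.2 + 9.2 + 3.8 + 7.3 + 5.6) / 5 = 5.8200%
Σ(r − r̄)² = (3.2 − 5.8200)² + (9.2 − 5.8200)² + (3.8 − 5.8200)² + … = 24.6080
σ = √[24.6080 / 5] = 2.2185%
Sharpe = (r̄ − rf) / σ = (5.8200 − 0.61) / 2.2185 = 5.2100 / 2.2185 = 2.3484

2.35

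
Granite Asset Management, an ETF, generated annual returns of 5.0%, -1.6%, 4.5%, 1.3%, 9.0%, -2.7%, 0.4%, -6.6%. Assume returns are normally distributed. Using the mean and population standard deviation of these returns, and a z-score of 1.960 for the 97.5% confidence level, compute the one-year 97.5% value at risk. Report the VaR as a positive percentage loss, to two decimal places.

7.89

Mean return r̄ = 9.30 / 8 = 1.1625%
Population std dev = √[170.6988 / 8] = 4.6192%
VaR = −(r̄ − z·σ) = −(1.1625 − 1.960 × 4.6192) = −(-7.8911) = 7.8911%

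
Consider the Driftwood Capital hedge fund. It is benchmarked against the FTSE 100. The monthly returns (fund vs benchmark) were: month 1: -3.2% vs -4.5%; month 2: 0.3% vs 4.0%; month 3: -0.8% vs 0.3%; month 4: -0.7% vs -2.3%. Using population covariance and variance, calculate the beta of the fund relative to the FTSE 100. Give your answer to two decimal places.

0.35

r̄p = -1.1000%,  r̄m = -0.6250%
Cov = Σ(rp − r̄p)(rm − r̄m) / 4 = 3.5550
Var(rm) = Σ(rm − r̄m)² / 4 = 10.0169
β = Cov / Var = 3.5550 / 10.0169 = 0.3549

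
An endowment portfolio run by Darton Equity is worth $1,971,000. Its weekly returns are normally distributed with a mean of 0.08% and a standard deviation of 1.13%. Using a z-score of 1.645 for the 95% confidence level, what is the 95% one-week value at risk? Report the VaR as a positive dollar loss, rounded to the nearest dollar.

Return at the 95% tail: μ − z·σ = 0.08% − 1.645 × 1.13% = 0.08 − 1.85885 = -1.77885%
VaR = −(-1.77885%) × $1,971,000 = 1.77885% × $1,971,000 = $35,061

$35,061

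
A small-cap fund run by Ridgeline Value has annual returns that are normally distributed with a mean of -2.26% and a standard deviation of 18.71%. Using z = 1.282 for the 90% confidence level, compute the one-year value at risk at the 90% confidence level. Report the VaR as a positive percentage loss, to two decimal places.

26.25

VaR (as % loss) = −(μ − z·σ) = −(-2.26% − 1.282 × 18.71%) = −(-26.24622%) = 26.24622%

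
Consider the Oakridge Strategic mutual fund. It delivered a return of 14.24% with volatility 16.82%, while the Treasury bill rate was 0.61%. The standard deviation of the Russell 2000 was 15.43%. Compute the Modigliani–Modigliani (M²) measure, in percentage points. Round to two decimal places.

Sharpe = (Rp − Rf) / σp = (14.24% − 0.61%) / 16.82% = 0.8103
M² = Rf + Sharpe × σm = 0.61% + 0.8103 × 15.43% = 13.1129%

13.11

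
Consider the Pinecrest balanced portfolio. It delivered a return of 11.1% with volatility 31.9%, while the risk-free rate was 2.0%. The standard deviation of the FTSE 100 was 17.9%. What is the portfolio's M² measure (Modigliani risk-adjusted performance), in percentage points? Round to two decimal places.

Sharpe = (Rp − Rf) / σp = (11.1% − 2.0%) / 31.9% = 0.2853
M² = Rf + Sharpe × σm = 2.0% + 0.2853 × 17.9% = 7.1069%

7.11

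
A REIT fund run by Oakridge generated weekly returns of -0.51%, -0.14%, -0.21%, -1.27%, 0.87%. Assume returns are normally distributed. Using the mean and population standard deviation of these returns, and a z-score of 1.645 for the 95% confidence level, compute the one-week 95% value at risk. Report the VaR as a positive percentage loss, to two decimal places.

1.39

r̄ = (-0.51 − 0.14 − 0.21 − 1.27 + 0.87) / 5 = -0.2520%
Σ(r − r̄)² = (-0.51 − (-0.2520))² + (-0.14 − (-0.2520))² + (-0.21 − (-0.2520))² + … = 2.3761
population σ = √(2.3761 / 5) = √0.4752 = 0.6893%
VaR = −(r̄ − z·σ) = −(-0.2520 − 1.645 × 0.6893) = −(-1.3859) = 1.3859%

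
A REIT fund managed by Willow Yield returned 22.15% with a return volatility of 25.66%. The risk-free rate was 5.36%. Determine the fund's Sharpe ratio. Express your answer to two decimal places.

Sharpe = (Rp − Rf) / σp = (22.15% − 5.36%) / 25.66% = 16.79% / 25.66% = 0.6543

0.65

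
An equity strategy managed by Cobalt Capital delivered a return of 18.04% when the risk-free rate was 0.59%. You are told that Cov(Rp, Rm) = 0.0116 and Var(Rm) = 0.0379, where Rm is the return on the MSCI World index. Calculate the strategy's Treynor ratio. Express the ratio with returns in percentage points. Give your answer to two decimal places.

57.01

β = Cov / Var = 0.0116 / 0.0379 = 0.3061
Treynor = (Rp − Rf) / β = (18.04% − 0.59%) / 0.3061 = 17.45 / 0.3061 = 57.0075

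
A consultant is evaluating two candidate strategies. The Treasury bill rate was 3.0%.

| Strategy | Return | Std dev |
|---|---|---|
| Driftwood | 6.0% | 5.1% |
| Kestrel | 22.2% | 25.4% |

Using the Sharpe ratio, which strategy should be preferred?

Kestrel

Driftwood: Sharpe ratio = (6.0% − 3.0%) / 5.1% = 0.588
Kestrel: Sharpe ratio = (22.2% − 3.0%) / 25.4% = 0.756
Highest: Kestrel (0.756).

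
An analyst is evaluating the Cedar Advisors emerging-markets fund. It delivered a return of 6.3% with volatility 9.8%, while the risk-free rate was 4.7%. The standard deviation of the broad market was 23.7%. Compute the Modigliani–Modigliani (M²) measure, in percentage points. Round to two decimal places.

8.57

Sharpe = (Rp − Rf) / σp = (6.3% − 4.7%) / 9.8% = 0.1633
M² = Rf + Sharpe × σm = 4.7% + 0.1633 × 23.7% = 8.5702%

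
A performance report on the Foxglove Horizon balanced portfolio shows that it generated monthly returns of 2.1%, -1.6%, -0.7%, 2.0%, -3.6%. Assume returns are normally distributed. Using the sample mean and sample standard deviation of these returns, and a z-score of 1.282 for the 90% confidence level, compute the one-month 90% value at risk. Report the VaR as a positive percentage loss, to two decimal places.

μ = (2.1 − 1.6 − 0.7 + 2 − 3.6) / 5 = -1.80 / 5 = -0.3600%
Σ(r − μ)² = (2.1 − (-0.3600))² + (-1.6 − (-0.3600))² + … = 23.7720
σ = √[23.7720 / 4] = 2.4378%
VaR = −(μ − z·σ) = −(-0.3600 − 1.282 × 2.4378) = −(-3.4853) = 3.4853%

3.49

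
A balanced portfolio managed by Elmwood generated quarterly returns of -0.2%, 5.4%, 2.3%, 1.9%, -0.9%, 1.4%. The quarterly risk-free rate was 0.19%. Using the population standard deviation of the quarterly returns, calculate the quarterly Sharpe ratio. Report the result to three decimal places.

0.722

μ = (-0.2 + 5.4 + 2.3 + 1.9 − 0.9 + 1.4) / 6 = 9.90 / 6 = 1.6500%
Population σ = √[Σ(r − μ)² / 6] = √[24.5350 / 6] = √4.0892 = 2.0222%
Sharpe = (μ − rf) / σ = (1.6500 − 0.19) / 2.0222 = 1.4600 / 2.0222 = 0.7220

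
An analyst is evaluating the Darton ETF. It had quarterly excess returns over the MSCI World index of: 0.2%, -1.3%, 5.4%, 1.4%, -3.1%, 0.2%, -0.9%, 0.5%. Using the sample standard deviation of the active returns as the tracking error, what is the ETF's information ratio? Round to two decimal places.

0.12

r̄ = (0.2 − 1.3 + 5.4 + 1.4 − 3.1 + 0.2 − 0.9 + 0.5) / 8 = 2.40 / 8 = 0.3000%
Σ(r − r̄)² = (0.2 − 0.3000)² + (-1.3 − 0.3000)² + … = 42.8400
sample σ = √(42.8400 / 7) = √6.1200 = 2.4739%
IR = r̄ / tracking error = 0.3000 / 2.4739 = 0.1213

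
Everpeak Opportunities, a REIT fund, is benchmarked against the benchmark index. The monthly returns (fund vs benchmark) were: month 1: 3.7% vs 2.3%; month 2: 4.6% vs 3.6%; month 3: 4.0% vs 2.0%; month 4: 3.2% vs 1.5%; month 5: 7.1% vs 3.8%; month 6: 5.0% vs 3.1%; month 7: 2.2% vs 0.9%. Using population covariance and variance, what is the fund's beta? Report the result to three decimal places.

1.283

r̄p = 4.2571%,  r̄m = 2.4571%
Cov = Σ(rp − r̄p)(rm − r̄m) / 7 = 1.3010
Var(rm) = Σ(rm − r̄m)² / 7 = 1.0139
β = Cov / Var = 1.3010 / 1.0139 = 1.2832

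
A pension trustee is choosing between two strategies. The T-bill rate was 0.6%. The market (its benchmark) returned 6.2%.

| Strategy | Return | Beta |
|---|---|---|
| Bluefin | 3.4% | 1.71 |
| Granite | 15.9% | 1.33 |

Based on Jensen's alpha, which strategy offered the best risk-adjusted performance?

Granite

Bluefin: α = 3.4% − [0.6% + 1.71 × (6.2% − 0.6%)] = -6.776
Granite: α = 15.9% − [0.6% + 1.33 × (6.2% − 0.6%)] = 7.852
Highest: Granite (7.852).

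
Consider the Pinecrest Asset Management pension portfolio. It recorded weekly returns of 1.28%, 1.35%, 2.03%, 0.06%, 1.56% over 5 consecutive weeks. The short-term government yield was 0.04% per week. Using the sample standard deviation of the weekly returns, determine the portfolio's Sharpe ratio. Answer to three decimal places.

1.666

Mean return μ = 6.280 / 5 = 1.2560%
Sample std dev = √[2.1313 / 4] = 0.7299%
Sharpe = (μ − rf) / σ = (1.2560 − 0.04) / 0.7299 = 1.2160 / 0.7299 = 1.6660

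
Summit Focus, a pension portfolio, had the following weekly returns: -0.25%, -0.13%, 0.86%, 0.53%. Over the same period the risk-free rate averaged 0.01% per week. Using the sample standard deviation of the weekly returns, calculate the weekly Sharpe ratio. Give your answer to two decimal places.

r̄ = (-0.25 − 0.13 + 0.86 + 0.53) / 4 = 1.010 / 4 = 0.2525%
Σ(r − r̄)² = (-0.25 − 0.2525)² + (-0.13 − 0.2525)² + … = 0.8449
sample σ = √(0.8449 / 3) = √0.2816 = 0.5307%
Sharpe = (r̄ − rf) / σ = (0.2525 − 0.01) / 0.5307 = 0.2425 / 0.5307 = 0.4569

0.46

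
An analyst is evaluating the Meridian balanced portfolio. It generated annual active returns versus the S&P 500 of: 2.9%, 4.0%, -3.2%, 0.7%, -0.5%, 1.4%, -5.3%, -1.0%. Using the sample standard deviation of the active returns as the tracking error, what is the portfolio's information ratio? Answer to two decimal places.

-0.04

r̄ = (2.9 + 4 − 3.2 + 0.7 − 0.5 + 1.4 − 5.3 − 1) / 8 = -1.00 / 8 = -0.1250%
Σ(r − r̄)² = (2.9 − (-0.1250))² + (4 − (-0.1250))² + (-3.2 − (-0.1250))² + … = 66.3150
σ = √[66.3150 / 7] = 3.0779%
IR = r̄ / tracking error = -0.1250 / 3.0779 = -0.0406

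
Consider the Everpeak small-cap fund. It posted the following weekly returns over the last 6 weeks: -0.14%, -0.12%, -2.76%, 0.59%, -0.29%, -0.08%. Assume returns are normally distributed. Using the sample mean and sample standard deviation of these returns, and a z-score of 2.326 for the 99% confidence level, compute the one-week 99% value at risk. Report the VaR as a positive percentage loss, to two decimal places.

Mean return μ = -2.800 / 6 = -0.4667%
Sample std dev = √[6.7835 / 5] = 1.1648%
VaR = −(μ − z·σ) = −(-0.4667 − 2.326 × 1.1648) = −(-3.1760) = 3.1760%

3.18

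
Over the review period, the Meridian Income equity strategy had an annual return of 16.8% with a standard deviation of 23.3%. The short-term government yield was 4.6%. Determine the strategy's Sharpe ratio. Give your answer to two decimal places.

0.52

Sharpe = (Rp − Rf) / σp = (16.8% − 4.6%) / 23.3% = 12.20% / 23.3% = 0.5236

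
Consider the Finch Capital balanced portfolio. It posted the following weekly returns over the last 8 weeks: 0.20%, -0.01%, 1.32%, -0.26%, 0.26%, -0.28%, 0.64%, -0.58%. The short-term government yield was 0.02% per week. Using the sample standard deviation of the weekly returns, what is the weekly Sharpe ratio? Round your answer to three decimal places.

0.235

Mean return r̄ = 1.290 / 8 = 0.1613%
Sample std dev = √[2.5341 / 7] = 0.6017%
Sharpe = (r̄ − rf) / σ = (0.1613 − 0.02) / 0.6017 = 0.1413 / 0.6017 = 0.2348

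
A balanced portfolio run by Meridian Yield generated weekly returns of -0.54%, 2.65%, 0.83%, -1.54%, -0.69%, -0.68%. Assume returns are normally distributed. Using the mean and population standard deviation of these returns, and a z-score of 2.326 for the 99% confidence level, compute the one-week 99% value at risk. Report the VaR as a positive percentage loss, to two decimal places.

3.19

r̄ = (-0.54 + 2.65 + 0.83 − 1.54 − 0.69 − 0.68) / 6 = 0.030 / 6 = 0.0050%
Population σ = √[Σ(r − r̄)² / 6] = √[11.3130 / 6] = √1.8855 = 1.3731%
VaR = −(r̄ − z·σ) = −(0.0050 − 2.326 × 1.3731) = −(-3.1888) = 3.1888%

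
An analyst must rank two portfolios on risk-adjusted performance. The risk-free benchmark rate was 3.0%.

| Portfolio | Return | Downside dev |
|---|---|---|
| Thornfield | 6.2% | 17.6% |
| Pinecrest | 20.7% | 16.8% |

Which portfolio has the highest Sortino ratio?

Thornfield: Sortino ratio = (6.2% − 3.0%) / 17.6% = 0.182
Pinecrest: Sortino ratio = (20.7% − 3.0%) / 16.8% = 1.054
Highest: Pinecrest (1.054).

Pinecrest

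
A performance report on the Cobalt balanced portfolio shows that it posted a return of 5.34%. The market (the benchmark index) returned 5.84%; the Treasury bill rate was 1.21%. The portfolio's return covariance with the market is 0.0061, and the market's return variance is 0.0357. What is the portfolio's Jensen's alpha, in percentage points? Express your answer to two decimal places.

β = Cov / Var = 0.0061 / 0.0357 = 0.1709
E[R] = Rf + β(Rm − Rf) = 1.21% + 0.1709 × (5.84% − 1.21%) = 2.0013%
α = Rp − E[R] = 5.34% − 2.0013% = 3.3387

3.34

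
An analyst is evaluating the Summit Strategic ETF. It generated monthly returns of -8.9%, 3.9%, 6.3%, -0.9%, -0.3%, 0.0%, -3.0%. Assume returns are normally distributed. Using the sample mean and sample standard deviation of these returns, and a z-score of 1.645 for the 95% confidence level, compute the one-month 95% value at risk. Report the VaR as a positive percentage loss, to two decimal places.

r̄ = (-8.9 + 3.9 + 6.3 − 0.9 − 0.3 + 0 − 3) / 7 = -2.90 / 7 = -0.4143%
Σ(r − r̄)² = 142.8086; sample σ = √(142.8086/6) = 4.8787%
VaR = −(r̄ − z·σ) = −(-0.4143 − 1.645 × 4.8787) = −(-8.4398) = 8.4398%

8.44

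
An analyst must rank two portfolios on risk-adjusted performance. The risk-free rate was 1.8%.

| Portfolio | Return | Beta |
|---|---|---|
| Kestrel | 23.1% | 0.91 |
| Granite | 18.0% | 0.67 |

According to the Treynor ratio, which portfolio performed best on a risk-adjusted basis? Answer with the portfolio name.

Kestrel: Treynor = (23.1% − 1.8%) / 0.91 = 23.407
Granite: Treynor = (18.0% − 1.8%) / 0.67 = 24.179
Highest: Granite (24.179).

Granite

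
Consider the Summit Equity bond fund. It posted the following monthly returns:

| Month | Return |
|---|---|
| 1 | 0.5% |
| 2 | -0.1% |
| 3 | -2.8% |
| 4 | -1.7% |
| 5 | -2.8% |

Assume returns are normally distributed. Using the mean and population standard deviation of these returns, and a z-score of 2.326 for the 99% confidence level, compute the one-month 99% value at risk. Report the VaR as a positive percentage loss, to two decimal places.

4.55

Mean return μ = -6.90 / 5 = -1.3800%
Σ(r − μ)² = (0.5 − (-1.3800))² + (-0.1 − (-1.3800))² + (-2.8 − (-1.3800))² + … = 9.3080
σ = √[9.3080 / 5] = 1.3644%
VaR = −(μ − z·σ) = −(-1.3800 − 2.326 × 1.3644) = −(-4.5536) = 4.5536%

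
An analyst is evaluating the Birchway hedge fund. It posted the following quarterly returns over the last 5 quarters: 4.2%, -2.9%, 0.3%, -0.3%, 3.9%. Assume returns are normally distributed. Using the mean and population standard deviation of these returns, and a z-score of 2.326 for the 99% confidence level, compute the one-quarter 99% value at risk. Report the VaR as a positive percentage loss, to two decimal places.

5.20

r̄ = (4.2 − 2.9 + 0.3 − 0.3 + 3.9) / 5 = 5.20 / 5 = 1.0400%
Population std dev = √[36.0320 / 5] = 2.6845%
VaR = −(r̄ − z·σ) = −(1.0400 − 2.326 × 2.6845) = −(-5.2041) = 5.2041%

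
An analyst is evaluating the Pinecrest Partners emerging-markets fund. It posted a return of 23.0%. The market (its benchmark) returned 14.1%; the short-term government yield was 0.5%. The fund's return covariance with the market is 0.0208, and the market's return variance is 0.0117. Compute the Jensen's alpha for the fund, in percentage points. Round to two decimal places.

β = Cov / Var = 0.0208 / 0.0117 = 1.7778
E[R] = Rf + β(Rm − Rf) = 0.5% + 1.7778 × (14.1% − 0.5%) = 24.6781%
α = Rp − E[R] = 23.0% − 24.6781% = -1.6781

-1.68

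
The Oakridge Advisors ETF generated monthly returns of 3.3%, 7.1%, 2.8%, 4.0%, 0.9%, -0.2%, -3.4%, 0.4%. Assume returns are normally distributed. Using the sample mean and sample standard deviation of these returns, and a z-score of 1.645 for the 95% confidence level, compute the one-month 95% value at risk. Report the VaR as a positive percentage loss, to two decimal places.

3.34

Mean return r̄ = 14.90 / 8 = 1.8625%
Σ(r − r̄)² = 69.9588; sample σ = √(69.9588/7) = 3.1613%
VaR = −(r̄ − z·σ) = −(1.8625 − 1.645 × 3.1613) = −(-3.3378) = 3.3378%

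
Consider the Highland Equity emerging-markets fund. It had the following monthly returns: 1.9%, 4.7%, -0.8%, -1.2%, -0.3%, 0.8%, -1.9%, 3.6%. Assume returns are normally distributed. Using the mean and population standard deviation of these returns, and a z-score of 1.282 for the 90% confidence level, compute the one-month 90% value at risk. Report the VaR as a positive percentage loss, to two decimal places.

1.99

r̄ = (1.9 + 4.7 − 0.8 − 1.2 − 0.3 + 0.8 − 1.9 + 3.6) / 8 = 6.80 / 8 = 0.8500%
Σ(r − r̄)² = 39.3000; population σ = √(39.3000/8) = 2.2164%
VaR = −(r̄ − z·σ) = −(0.8500 − 1.282 × 2.2164) = −(-1.9914) = 1.9914%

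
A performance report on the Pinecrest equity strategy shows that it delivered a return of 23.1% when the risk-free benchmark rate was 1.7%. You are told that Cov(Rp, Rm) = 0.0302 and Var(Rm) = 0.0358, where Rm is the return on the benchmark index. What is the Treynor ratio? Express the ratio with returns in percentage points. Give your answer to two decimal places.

25.37

β = Cov / Var = 0.0302 / 0.0358 = 0.8436
Treynor = (Rp − Rf) / β = (23.1% − 1.7%) / 0.8436 = 21.40 / 0.8436 = 25.3675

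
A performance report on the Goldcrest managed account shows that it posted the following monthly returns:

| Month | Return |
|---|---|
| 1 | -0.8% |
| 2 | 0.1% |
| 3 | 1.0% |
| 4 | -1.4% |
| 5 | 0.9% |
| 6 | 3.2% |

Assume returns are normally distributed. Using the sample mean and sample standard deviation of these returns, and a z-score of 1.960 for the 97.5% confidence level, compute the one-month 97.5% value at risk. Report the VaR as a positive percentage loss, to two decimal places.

μ = (-0.8 + 0.1 + 1 − 1.4 + 0.9 + 3.2) / 6 = 3.00 / 6 = 0.5000%
Σ(r − μ)² = (-0.8 − 0.5000)² + (0.1 − 0.5000)² + (1 − 0.5000)² + … = 13.1600
σ = √[13.1600 / 5] = 1.6223%
VaR = −(μ − z·σ) = −(0.5000 − 1.960 × 1.6223) = −(-2.6797) = 2.6797%

2.68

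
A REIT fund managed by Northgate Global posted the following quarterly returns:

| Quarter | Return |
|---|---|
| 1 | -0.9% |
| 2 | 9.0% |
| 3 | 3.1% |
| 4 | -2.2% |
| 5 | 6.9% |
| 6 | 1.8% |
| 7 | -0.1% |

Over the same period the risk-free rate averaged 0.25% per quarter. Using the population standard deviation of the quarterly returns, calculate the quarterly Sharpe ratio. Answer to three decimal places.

0.591

Mean return r̄ = 17.60 / 7 = 2.5143%
Population std dev = √[102.8686 / 7] = 3.8335%
Sharpe = (r̄ − rf) / σ = (2.5143 − 0.25) / 3.8335 = 2.2643 / 3.8335 = 0.5907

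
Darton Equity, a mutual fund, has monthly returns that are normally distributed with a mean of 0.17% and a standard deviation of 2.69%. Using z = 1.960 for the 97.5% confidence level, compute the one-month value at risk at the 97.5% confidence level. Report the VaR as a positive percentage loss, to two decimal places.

5.10

VaR (as % loss) = −(μ − z·σ) = −(0.17% − 1.960 × 2.69%) = −(-5.1024%) = 5.1024%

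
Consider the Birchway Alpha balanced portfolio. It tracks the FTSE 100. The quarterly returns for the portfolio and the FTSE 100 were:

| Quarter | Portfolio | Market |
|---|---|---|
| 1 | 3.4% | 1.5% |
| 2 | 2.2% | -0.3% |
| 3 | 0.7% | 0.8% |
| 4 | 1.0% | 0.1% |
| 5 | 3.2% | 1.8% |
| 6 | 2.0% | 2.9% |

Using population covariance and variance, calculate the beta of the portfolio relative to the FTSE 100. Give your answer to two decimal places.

0.36

r̄p = 2.0833%,  r̄m = 1.1333%
Cov = Σ(rp − r̄p)(rm − r̄m) / 6 = 0.4156
Var(rm) = Σ(rm − r̄m)² / 6 = 1.1556
β = Cov / Var = 0.4156 / 1.1556 = 0.3596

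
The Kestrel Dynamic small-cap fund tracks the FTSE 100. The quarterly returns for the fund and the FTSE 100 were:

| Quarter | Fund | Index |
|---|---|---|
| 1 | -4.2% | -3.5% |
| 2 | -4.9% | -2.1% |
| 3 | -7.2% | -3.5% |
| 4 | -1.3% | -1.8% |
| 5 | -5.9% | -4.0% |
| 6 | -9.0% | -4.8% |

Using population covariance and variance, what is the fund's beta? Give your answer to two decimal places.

r̄p = -5.4167%,  r̄m = -3.2833%
Cov = Σ(rp − r̄p)(rm − r̄m) / 6 = 2.1036
Var(rm) = Σ(rm − r̄m)² / 6 = 1.0847
β = Cov / Var = 2.1036 / 1.0847 = 1.9393

1.94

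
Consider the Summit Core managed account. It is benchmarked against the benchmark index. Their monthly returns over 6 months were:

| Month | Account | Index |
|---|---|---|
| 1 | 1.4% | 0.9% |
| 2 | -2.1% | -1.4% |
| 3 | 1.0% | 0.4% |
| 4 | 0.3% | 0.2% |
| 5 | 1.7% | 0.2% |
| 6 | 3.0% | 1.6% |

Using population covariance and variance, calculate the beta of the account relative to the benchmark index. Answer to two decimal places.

1.63

r̄p = 0.8833%,  r̄m = 0.3167%
Cov = Σ(rp − r̄p)(rm − r̄m) / 6 = 1.3536
Var(rm) = Σ(rm − r̄m)² / 6 = 0.8281
β = Cov / Var = 1.3536 / 0.8281 = 1.6346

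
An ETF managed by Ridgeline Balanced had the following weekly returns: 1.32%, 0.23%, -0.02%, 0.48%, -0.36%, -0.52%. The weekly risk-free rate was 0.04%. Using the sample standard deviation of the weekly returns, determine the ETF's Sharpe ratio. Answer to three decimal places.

0.223

r̄ = (1.32 + 0.23 − 0.02 + 0.48 − 0.36 − 0.52) / 6 = 0.1883%
Sample σ = √[Σ(r − r̄)² / 5] = √[2.2133 / 5] = √0.4427 = 0.6654%
Sharpe = (r̄ − rf) / σ = (0.1883 − 0.04) / 0.6654 = 0.1483 / 0.6654 = 0.2229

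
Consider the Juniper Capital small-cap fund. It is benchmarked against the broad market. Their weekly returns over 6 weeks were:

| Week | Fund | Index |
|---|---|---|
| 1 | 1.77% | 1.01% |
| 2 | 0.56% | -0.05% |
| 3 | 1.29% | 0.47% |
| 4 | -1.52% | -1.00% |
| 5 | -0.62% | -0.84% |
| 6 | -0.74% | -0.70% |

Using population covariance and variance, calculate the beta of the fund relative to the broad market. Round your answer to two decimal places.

r̄p = 0.1233%,  r̄m = -0.1850%
Cov = Σ(rp − r̄p)(rm − r̄m) / 6 = 0.8436
Var(rm) = Σ(rm − r̄m)² / 6 = 0.5390
β = Cov / Var = 0.8436 / 0.5390 = 1.5651

1.57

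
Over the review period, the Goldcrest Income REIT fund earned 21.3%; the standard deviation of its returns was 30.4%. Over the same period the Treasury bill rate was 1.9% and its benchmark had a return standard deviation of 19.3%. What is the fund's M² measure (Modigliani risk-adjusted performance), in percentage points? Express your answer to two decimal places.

14.22

Sharpe = (Rp − Rf) / σp = (21.3% − 1.9%) / 30.4% = 0.6382
M² = Rf + Sharpe × σm = 1.9% + 0.6382 × 19.3% = 14.2173%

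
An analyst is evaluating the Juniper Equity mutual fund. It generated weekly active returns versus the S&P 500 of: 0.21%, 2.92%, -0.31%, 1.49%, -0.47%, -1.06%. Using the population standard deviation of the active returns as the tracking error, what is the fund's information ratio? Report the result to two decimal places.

r̄ = (0.21 + 2.92 − 0.31 + 1.49 − 0.47 − 1.06) / 6 = 2.780 / 6 = 0.4633%
Σ(r − r̄)² = 10.9431; population σ = √(10.9431/6) = 1.3505%
IR = r̄ / tracking error = 0.4633 / 1.3505 = 0.3431

0.34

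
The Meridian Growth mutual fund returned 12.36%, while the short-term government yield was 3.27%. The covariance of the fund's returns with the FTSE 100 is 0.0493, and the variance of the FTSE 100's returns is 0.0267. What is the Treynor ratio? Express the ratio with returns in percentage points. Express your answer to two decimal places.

β = Cov / Var = 0.0493 / 0.0267 = 1.8464
Treynor = (Rp − Rf) / β = (12.36% − 3.27%) / 1.8464 = 9.09 / 1.8464 = 4.9231

4.92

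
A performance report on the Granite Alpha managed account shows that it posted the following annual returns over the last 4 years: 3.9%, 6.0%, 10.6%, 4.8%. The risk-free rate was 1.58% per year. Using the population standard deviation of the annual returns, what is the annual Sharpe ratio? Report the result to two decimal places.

1.84

Mean return r̄ = 25.30 / 4 = 6.3250%
Σ(r − r̄)² = (3.9 − 6.3250)² + (6 − 6.3250)² + … = 26.5875
σ = √[26.5875 / 4] = 2.5782%
Sharpe = (r̄ − rf) / σ = (6.3250 − 1.58) / 2.5782 = 4.7450 / 2.5782 = 1.8404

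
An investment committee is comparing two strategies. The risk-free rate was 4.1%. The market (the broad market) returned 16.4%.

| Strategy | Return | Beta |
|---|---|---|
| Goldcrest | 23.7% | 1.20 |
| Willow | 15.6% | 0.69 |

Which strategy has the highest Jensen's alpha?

Goldcrest

Goldcrest: α = 23.7% − [4.1% + 1.20 × (16.4% − 4.1%)] = 4.840
Willow: α = 15.6% − [4.1% + 0.69 × (16.4% − 4.1%)] = 3.013
Highest: Goldcrest (4.840).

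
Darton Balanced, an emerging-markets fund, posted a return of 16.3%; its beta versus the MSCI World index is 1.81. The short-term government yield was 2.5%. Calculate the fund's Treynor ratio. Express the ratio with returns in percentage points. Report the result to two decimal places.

Treynor = (Rp − Rf) / β = (16.3% − 2.5%) / 1.81 = 13.80 / 1.81 = 7.6243

7.62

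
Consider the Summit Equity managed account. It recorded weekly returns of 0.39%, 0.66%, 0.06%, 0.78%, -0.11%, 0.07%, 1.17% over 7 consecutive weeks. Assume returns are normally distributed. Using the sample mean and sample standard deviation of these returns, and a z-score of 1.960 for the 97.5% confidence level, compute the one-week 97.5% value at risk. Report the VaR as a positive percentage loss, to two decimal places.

0.47

Mean return r̄ = 3.020 / 7 = 0.4314%
Sample std dev = √[1.2827 / 6] = 0.4624%
VaR = −(r̄ − z·σ) = −(0.4314 − 1.960 × 0.4624) = −(-0.4749) = 0.4749%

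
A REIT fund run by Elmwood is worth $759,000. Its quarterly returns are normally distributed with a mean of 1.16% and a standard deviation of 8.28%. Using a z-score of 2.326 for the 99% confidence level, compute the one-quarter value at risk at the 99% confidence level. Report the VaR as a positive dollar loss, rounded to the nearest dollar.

$137,374

Return at the 99% tail: μ − z·σ = 1.16% − 2.326 × 8.28% = 1.16 − 19.25928 = -18.09928%
VaR = −(-18.09928%) × $759,000 = 18.09928% × $759,000 = $137,374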